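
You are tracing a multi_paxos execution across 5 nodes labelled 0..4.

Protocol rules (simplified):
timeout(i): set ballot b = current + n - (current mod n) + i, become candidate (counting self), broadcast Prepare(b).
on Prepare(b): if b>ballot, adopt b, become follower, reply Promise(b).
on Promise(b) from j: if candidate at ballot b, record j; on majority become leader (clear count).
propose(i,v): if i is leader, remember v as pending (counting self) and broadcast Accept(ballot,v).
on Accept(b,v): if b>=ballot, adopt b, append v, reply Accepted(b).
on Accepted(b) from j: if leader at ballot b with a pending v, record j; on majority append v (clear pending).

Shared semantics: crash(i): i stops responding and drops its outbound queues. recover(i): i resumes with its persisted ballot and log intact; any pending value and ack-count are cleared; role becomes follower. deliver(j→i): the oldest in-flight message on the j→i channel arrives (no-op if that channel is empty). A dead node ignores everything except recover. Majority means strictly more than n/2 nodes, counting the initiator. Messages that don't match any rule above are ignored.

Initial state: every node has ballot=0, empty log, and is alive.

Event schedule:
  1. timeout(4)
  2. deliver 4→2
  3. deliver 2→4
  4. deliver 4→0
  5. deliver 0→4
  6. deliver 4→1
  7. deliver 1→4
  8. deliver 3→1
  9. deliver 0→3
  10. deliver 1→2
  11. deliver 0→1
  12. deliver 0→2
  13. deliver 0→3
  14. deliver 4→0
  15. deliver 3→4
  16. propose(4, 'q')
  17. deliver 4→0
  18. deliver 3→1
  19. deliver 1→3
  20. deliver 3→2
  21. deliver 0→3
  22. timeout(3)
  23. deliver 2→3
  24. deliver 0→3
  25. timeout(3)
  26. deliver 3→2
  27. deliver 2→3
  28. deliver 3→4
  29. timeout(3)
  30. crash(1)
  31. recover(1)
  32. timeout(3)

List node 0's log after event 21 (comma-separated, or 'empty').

step 1 timeout(4): 4={cand,b=9,log=-}
step 2 deliver 4→2: 2={foll,b=9,log=-}
step 3 deliver 2→4: —
step 4 deliver 4→0: 0={foll,b=9,log=-}
step 5 deliver 0→4: 4={lead,b=9,log=-}
step 6 deliver 4→1: 1={foll,b=9,log=-}
step 7 deliver 1→4: —
step 8 deliver 3→1: —
step 9 deliver 0→3: —
step 10 deliver 1→2: —
step 11 deliver 0→1: —
step 12 deliver 0→2: —
step 13 deliver 0→3: —
step 14 deliver 4→0: —
step 15 deliver 3→4: —
step 16 propose(4,'q'): —
step 17 deliver 4→0: 0={foll,b=9,log=q}
step 18 deliver 3→1: —
step 19 deliver 1→3: —
step 20 deliver 3→2: —
step 21 deliver 0→3: —

q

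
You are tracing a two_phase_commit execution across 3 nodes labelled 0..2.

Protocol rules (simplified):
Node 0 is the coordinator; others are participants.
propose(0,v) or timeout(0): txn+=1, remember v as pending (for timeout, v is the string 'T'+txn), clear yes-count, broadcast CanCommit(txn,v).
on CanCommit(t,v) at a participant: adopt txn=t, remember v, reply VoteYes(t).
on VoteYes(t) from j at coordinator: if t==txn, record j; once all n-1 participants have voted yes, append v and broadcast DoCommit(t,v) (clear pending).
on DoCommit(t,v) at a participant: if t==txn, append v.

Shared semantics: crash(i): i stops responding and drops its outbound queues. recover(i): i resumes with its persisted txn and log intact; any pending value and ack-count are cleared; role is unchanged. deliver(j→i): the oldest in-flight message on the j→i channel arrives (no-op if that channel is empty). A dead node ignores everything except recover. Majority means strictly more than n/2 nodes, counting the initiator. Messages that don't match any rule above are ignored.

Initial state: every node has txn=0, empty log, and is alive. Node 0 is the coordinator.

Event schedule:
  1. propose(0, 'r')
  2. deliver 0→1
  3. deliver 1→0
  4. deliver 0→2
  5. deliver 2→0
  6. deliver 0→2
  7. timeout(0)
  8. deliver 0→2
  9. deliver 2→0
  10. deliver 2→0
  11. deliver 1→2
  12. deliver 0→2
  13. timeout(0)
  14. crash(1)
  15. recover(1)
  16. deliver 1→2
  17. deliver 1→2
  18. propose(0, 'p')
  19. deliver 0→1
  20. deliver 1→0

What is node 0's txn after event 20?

after 1 — propose(0,'r'): n0:coor/t1/[-]
after 2 — deliver 0→1: n1:part/t1/[-]
after 3 — deliver 1→0: ·
after 4 — deliver 0→2: n2:part/t1/[-]
after 5 — deliver 2→0: n0:coor/t1/[r]
after 6 — deliver 0→2: n2:part/t1/[r]
after 7 — timeout(0): n0:coor/t2/[r]
after 8 — deliver 0→2: n2:part/t2/[r]
after 9 — deliver 2→0: ·
after 10 — deliver 2→0: ·
after 11 — deliver 1→2: ·
after 12 — deliver 0→2: ·
after 13 — timeout(0): n0:coor/t3/[r]
after 14 — crash(1): n1:✗part/t1/[-]
after 15 — recover(1): n1:part/t1/[-]
after 16 — deliver 1→2: ·
after 17 — deliver 1→2: ·
after 18 — propose(0,'p'): n0:coor/t4/[r]
after 19 — deliver 0→1: n1:part/t1/[r]
after 20 — deliver 1→0: ·

4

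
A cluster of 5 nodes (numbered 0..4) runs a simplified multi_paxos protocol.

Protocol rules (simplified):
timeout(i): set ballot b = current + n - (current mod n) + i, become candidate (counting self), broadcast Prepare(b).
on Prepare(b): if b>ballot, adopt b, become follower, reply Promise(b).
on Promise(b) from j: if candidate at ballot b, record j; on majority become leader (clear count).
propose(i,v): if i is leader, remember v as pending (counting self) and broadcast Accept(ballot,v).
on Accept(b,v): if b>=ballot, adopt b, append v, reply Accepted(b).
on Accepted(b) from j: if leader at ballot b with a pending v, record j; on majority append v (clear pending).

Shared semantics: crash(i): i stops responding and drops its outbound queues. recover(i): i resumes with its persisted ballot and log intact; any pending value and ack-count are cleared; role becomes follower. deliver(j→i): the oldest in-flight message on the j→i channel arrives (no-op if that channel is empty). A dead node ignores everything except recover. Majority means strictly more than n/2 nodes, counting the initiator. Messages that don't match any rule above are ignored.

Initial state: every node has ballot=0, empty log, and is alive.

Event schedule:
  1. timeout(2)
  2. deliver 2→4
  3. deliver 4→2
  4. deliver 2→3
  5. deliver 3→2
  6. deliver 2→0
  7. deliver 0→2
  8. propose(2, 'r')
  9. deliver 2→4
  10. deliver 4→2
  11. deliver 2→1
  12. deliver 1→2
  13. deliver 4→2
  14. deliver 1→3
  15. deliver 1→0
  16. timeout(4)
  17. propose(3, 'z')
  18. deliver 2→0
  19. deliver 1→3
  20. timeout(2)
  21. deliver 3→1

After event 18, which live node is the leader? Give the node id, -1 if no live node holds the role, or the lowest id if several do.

2

after 1 — timeout(2): n2:cand/b7/[-]
after 2 — deliver 2→4: n4:foll/b7/[-]
after 3 — deliver 4→2: ·
after 4 — deliver 2→3: n3:foll/b7/[-]
after 5 — deliver 3→2: n2:lead/b7/[-]
after 6 — deliver 2→0: n0:foll/b7/[-]
after 7 — deliver 0→2: ·
after 8 — propose(2,'r'): ·
after 9 — deliver 2→4: n4:foll/b7/[r]
after 10 — deliver 4→2: ·
after 11 — deliver 2→1: n1:foll/b7/[-]
after 12 — deliver 1→2: ·
after 13 — deliver 4→2: ·
after 14 — deliver 1→3: ·
after 15 — deliver 1→0: ·
after 16 — timeout(4): n4:cand/b14/[r]
after 17 — propose(3,'z'): ·
after 18 — deliver 2→0: n0:foll/b7/[r]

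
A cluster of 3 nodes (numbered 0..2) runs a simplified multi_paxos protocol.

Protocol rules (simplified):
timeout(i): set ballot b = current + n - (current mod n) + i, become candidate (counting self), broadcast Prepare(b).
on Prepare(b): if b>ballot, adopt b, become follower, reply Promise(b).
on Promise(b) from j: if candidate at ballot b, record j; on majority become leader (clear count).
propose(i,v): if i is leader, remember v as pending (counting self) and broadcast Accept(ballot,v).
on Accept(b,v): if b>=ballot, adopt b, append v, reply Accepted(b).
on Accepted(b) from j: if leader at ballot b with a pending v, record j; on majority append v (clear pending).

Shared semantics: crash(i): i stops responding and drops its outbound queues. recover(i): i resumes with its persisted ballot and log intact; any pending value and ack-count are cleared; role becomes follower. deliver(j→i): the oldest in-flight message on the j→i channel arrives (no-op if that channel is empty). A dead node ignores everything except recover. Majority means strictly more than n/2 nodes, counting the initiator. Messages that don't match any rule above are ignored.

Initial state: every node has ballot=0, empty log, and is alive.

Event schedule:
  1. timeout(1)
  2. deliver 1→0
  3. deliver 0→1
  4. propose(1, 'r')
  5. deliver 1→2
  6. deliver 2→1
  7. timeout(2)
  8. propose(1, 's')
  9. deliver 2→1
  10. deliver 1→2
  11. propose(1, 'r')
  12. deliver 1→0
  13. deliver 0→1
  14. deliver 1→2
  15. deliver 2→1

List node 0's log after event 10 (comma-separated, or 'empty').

after 1 — timeout(1): n1:cand/b4/[-]
after 2 — deliver 1→0: n0:foll/b4/[-]
after 3 — deliver 0→1: n1:lead/b4/[-]
after 4 — propose(1,'r'): ·
after 5 — deliver 1→2: n2:foll/b4/[-]
after 6 — deliver 2→1: ·
after 7 — timeout(2): n2:cand/b8/[-]
after 8 — propose(1,'s'): ·
after 9 — deliver 2→1: n1:foll/b8/[-]
after 10 — deliver 1→2: ·

empty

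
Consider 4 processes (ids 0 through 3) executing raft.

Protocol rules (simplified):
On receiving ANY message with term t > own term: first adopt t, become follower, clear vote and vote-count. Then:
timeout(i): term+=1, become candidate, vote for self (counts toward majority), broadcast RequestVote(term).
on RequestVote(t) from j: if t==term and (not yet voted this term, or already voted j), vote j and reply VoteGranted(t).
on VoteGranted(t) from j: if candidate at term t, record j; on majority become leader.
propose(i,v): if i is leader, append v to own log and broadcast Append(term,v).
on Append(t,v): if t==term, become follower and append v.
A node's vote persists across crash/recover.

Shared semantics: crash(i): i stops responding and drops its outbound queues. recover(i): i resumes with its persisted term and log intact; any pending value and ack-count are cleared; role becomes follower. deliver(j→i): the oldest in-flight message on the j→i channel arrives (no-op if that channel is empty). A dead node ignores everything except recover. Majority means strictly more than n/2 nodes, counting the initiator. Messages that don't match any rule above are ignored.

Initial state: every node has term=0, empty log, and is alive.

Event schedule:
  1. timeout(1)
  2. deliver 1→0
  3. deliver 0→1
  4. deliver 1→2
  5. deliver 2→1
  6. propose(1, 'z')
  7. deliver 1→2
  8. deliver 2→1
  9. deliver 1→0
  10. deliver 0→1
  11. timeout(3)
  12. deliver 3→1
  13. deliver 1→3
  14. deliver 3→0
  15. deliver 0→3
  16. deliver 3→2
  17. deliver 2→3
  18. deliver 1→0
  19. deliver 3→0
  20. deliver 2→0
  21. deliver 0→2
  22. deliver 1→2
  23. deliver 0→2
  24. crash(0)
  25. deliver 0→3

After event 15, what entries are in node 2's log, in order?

after 1 — timeout(1): n1:cand/t1/[-]
after 2 — deliver 1→0: n0:foll/t1/[-]
after 3 — deliver 0→1: ·
after 4 — deliver 1→2: n2:foll/t1/[-]
after 5 — deliver 2→1: n1:lead/t1/[-]
after 6 — propose(1,'z'): n1:lead/t1/[z]
after 7 — deliver 1→2: n2:foll/t1/[z]
after 8 — deliver 2→1: ·
after 9 — deliver 1→0: n0:foll/t1/[z]
after 10 — deliver 0→1: ·
after 11 — timeout(3): n3:cand/t1/[-]
after 12 — deliver 3→1: ·
after 13 — deliver 1→3: ·
after 14 — deliver 3→0: ·
after 15 — deliver 0→3: ·

z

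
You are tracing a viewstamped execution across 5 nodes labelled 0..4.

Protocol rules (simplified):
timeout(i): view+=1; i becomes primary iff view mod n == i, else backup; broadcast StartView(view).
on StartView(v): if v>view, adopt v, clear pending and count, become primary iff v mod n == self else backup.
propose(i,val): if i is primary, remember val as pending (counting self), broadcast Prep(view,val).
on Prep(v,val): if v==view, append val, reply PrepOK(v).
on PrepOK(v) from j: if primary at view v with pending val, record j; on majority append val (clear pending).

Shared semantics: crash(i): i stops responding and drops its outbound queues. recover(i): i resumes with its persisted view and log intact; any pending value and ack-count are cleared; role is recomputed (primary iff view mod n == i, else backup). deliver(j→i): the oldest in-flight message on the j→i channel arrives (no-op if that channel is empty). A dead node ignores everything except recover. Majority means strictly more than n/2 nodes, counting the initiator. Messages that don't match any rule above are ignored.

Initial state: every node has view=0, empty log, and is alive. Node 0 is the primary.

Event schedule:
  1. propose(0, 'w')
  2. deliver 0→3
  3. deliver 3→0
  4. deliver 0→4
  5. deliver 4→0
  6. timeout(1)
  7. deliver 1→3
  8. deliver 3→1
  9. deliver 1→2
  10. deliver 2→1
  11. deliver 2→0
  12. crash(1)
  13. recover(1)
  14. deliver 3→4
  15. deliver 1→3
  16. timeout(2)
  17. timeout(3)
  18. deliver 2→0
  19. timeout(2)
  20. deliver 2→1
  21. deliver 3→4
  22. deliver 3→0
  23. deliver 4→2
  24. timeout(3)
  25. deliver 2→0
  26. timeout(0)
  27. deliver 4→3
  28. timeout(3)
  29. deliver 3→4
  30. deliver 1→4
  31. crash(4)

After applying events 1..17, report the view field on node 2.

2

step 1 propose(0,'w'): —
step 2 deliver 0→3: 3={back,v=0,log=w}
step 3 deliver 3→0: —
step 4 deliver 0→4: 4={back,v=0,log=w}
step 5 deliver 4→0: 0={prim,v=0,log=w}
step 6 timeout(1): 1={prim,v=1,log=-}
step 7 deliver 1→3: 3={back,v=1,log=w}
step 8 deliver 3→1: —
step 9 deliver 1→2: 2={back,v=1,log=-}
step 10 deliver 2→1: —
step 11 deliver 2→0: —
step 12 crash(1): 1={✗prim,v=1,log=-}
step 13 recover(1): 1={prim,v=1,log=-}
step 14 deliver 3→4: —
step 15 deliver 1→3: —
step 16 timeout(2): 2={prim,v=2,log=-}
step 17 timeout(3): 3={back,v=2,log=w}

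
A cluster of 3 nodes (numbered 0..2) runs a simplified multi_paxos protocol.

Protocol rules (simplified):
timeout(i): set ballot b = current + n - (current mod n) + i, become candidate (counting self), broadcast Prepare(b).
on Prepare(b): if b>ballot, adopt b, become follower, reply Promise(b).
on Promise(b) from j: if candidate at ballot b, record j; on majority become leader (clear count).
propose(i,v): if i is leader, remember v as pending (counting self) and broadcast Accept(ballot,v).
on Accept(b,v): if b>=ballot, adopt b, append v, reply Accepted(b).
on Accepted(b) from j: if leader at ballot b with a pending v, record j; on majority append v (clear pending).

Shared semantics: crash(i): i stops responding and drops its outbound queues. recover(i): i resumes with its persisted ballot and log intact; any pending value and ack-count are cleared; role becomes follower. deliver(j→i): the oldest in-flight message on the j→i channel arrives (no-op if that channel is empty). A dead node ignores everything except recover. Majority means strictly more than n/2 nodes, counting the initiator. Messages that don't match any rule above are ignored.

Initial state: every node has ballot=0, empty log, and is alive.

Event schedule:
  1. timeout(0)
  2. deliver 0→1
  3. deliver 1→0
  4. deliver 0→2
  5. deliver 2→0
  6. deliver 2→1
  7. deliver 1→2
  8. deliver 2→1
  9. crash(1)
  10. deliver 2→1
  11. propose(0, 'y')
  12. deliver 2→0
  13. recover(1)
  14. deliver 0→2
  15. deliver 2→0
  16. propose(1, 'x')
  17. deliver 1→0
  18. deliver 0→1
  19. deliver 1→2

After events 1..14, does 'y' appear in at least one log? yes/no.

after 1 — timeout(0): n0:cand/b3/[-]
after 2 — deliver 0→1: n1:foll/b3/[-]
after 3 — deliver 1→0: n0:lead/b3/[-]
after 4 — deliver 0→2: n2:foll/b3/[-]
after 5 — deliver 2→0: ·
after 6 — deliver 2→1: ·
after 7 — deliver 1→2: ·
after 8 — deliver 2→1: ·
after 9 — crash(1): n1:✗foll/b3/[-]
after 10 — deliver 2→1: ·
after 11 — propose(0,'y'): ·
after 12 — deliver 2→0: ·
after 13 — recover(1): n1:foll/b3/[-]
after 14 — deliver 0→2: n2:foll/b3/[y]

yes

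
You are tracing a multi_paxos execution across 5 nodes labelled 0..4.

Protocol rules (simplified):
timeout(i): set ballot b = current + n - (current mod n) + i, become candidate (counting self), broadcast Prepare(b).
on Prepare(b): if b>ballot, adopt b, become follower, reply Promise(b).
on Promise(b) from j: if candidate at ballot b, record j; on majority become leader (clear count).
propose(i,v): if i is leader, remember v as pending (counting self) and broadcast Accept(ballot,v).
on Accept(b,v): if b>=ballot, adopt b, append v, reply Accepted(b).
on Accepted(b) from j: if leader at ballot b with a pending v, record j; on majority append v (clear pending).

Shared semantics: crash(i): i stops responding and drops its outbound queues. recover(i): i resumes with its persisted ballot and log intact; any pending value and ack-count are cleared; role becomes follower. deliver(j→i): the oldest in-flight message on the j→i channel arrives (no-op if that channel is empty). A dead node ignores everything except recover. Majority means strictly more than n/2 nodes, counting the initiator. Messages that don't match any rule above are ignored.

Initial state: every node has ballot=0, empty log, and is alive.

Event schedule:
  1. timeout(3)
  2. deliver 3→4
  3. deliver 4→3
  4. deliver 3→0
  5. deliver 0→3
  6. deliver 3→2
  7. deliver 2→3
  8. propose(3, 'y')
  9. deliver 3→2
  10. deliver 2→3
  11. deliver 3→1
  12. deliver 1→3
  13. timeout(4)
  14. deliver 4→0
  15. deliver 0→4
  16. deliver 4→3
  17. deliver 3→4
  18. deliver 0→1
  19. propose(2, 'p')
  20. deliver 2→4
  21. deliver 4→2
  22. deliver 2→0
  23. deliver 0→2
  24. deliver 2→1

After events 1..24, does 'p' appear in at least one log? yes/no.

no

1. timeout(3):  <3:cand b8 ->
2. deliver 3→4:  <4:foll b8 ->
3. deliver 4→3:  nop
4. deliver 3→0:  <0:foll b8 ->
5. deliver 0→3:  <3:lead b8 ->
6. deliver 3→2:  <2:foll b8 ->
7. deliver 2→3:  nop
8. propose(3,'y'):  nop
9. deliver 3→2:  <2:foll b8 y>
10. deliver 2→3:  nop
11. deliver 3→1:  <1:foll b8 ->
12. deliver 1→3:  nop
13. timeout(4):  <4:cand b14 ->
14. deliver 4→0:  <0:foll b14 ->
15. deliver 0→4:  nop
16. deliver 4→3:  <3:foll b14 ->
17. deliver 3→4:  nop
18. deliver 0→1:  nop
19. propose(2,'p'):  nop
20. deliver 2→4:  nop
21. deliver 4→2:  <2:foll b14 y>
22. deliver 2→0:  nop
23. deliver 0→2:  nop
24. deliver 2→1:  nop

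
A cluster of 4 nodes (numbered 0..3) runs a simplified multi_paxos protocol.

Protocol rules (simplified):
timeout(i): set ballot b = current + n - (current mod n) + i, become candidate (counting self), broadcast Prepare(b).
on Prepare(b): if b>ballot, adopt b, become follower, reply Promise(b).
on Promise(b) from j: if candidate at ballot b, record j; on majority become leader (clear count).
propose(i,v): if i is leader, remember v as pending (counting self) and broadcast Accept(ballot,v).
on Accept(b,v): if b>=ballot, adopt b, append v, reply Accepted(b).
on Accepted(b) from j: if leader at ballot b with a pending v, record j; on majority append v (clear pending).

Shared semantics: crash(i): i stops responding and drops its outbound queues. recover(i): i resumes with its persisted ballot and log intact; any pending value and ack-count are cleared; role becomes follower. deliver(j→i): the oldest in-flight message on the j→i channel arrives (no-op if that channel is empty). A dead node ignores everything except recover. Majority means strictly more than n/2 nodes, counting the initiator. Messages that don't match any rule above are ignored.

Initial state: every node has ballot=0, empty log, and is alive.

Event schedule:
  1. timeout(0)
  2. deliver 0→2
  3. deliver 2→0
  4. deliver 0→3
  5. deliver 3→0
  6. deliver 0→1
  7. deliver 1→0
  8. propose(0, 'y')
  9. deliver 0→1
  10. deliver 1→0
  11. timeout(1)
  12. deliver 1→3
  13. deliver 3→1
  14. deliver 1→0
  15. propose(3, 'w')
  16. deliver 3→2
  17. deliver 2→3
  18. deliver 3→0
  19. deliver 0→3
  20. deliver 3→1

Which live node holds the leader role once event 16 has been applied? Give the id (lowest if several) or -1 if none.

-1

e1 timeout(0): 0[cand,b=4,-]
e2 deliver 0→2: 2[foll,b=4,-]
e3 deliver 2→0: ·
e4 deliver 0→3: 3[foll,b=4,-]
e5 deliver 3→0: 0[lead,b=4,-]
e6 deliver 0→1: 1[foll,b=4,-]
e7 deliver 1→0: ·
e8 propose(0,'y'): ·
e9 deliver 0→1: 1[foll,b=4,y]
e10 deliver 1→0: ·
e11 timeout(1): 1[cand,b=9,y]
e12 deliver 1→3: 3[foll,b=9,-]
e13 deliver 3→1: ·
e14 deliver 1→0: 0[foll,b=9,-]
e15 propose(3,'w'): ·
e16 deliver 3→2: ·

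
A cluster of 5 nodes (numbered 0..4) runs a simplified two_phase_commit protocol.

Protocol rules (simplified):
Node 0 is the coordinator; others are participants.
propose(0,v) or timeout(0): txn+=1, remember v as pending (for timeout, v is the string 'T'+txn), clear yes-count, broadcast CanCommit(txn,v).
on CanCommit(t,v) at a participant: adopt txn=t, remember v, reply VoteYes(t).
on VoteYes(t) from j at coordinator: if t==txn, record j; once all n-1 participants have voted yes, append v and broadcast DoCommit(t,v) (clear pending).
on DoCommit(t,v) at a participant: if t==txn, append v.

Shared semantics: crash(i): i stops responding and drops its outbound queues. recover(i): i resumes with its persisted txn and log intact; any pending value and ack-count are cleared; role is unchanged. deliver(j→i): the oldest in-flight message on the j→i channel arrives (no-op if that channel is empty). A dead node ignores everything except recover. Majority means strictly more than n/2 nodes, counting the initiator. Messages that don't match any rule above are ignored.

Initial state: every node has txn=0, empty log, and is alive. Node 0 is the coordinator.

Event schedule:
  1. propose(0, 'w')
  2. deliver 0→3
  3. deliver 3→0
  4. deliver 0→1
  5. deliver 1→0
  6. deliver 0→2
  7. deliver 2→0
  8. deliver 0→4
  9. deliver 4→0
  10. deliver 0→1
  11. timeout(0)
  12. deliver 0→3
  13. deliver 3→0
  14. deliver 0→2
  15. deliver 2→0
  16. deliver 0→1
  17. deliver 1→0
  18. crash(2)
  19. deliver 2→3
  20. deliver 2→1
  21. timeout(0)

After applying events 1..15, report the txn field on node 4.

after 1 — propose(0,'w'): n0:coor/t1/[-]
after 2 — deliver 0→3: n3:part/t1/[-]
after 3 — deliver 3→0: ·
after 4 — deliver 0→1: n1:part/t1/[-]
after 5 — deliver 1→0: ·
after 6 — deliver 0→2: n2:part/t1/[-]
after 7 — deliver 2→0: ·
after 8 — deliver 0→4: n4:part/t1/[-]
after 9 — deliver 4→0: n0:coor/t1/[w]
after 10 — deliver 0→1: n1:part/t1/[w]
after 11 — timeout(0): n0:coor/t2/[w]
after 12 — deliver 0→3: n3:part/t1/[w]
after 13 — deliver 3→0: ·
after 14 — deliver 0→2: n2:part/t1/[w]
after 15 — deliver 2→0: ·

1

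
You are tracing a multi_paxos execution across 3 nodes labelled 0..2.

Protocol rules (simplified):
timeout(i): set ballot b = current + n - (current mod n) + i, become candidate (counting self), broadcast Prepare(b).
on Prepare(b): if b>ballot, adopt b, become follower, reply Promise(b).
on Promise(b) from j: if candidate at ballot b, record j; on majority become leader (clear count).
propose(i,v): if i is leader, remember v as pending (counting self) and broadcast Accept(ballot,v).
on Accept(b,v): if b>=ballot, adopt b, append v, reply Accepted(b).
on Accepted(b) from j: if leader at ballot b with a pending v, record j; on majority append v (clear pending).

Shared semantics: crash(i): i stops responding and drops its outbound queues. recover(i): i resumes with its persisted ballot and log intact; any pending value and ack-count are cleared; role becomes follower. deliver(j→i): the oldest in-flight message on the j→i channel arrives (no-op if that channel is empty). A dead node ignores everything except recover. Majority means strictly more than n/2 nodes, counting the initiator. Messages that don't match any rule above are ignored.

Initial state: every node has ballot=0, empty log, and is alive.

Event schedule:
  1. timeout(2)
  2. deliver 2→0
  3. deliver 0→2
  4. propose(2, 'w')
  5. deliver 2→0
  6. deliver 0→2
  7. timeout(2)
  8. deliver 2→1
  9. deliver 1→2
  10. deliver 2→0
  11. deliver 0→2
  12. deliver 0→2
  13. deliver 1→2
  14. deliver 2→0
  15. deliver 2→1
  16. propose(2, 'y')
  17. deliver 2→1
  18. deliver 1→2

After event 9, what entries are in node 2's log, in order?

w

step 1 timeout(2): 2={cand,b=5,log=-}
step 2 deliver 2→0: 0={foll,b=5,log=-}
step 3 deliver 0→2: 2={lead,b=5,log=-}
step 4 propose(2,'w'): —
step 5 deliver 2→0: 0={foll,b=5,log=w}
step 6 deliver 0→2: 2={lead,b=5,log=w}
step 7 timeout(2): 2={cand,b=8,log=w}
step 8 deliver 2→1: 1={foll,b=5,log=-}
step 9 deliver 1→2: —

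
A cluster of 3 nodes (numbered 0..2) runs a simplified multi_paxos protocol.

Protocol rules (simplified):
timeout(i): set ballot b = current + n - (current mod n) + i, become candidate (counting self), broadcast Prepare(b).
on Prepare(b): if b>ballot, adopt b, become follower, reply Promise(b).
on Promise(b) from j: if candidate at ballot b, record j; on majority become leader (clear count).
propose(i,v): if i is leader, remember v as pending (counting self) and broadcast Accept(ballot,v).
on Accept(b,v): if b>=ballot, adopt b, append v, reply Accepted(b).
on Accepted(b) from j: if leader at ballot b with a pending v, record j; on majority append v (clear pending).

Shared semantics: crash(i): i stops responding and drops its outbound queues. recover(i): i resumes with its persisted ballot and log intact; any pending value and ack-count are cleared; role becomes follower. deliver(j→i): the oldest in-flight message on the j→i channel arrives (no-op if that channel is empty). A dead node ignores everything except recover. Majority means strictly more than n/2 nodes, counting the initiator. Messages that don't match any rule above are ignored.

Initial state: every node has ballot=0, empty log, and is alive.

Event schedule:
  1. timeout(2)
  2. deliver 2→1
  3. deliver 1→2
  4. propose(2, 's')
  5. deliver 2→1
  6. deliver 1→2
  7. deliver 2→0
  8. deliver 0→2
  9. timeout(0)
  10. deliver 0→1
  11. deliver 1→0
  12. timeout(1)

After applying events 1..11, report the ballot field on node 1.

after 1 — timeout(2): n2:cand/b5/[-]
after 2 — deliver 2→1: n1:foll/b5/[-]
after 3 — deliver 1→2: n2:lead/b5/[-]
after 4 — propose(2,'s'): ·
after 5 — deliver 2→1: n1:foll/b5/[s]
after 6 — deliver 1→2: n2:lead/b5/[s]
after 7 — deliver 2→0: n0:foll/b5/[-]
after 8 — deliver 0→2: ·
after 9 — timeout(0): n0:cand/b6/[-]
after 10 — deliver 0→1: n1:foll/b6/[s]
after 11 — deliver 1→0: n0:lead/b6/[-]

6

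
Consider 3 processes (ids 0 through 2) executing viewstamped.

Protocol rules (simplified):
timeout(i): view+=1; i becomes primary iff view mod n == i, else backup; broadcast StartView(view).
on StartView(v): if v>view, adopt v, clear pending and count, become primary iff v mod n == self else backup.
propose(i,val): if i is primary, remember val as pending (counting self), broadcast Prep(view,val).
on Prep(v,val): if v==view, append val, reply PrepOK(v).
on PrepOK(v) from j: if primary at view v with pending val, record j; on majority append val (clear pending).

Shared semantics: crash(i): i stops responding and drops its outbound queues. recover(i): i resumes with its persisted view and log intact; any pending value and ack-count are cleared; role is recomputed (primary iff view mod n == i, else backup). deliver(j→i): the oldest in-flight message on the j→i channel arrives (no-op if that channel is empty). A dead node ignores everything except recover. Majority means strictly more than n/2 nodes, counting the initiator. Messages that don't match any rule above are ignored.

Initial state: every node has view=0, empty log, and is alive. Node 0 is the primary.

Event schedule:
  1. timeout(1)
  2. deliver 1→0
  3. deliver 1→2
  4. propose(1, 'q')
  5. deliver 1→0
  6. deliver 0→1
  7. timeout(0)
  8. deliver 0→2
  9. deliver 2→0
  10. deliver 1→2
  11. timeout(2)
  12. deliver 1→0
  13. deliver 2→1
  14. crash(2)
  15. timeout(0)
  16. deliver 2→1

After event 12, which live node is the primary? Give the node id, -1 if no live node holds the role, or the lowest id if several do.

1. timeout(1):  <1:prim v1 ->
2. deliver 1→0:  <0:back v1 ->
3. deliver 1→2:  <2:back v1 ->
4. propose(1,'q'):  nop
5. deliver 1→0:  <0:back v1 q>
6. deliver 0→1:  <1:prim v1 q>
7. timeout(0):  <0:back v2 q>
8. deliver 0→2:  <2:prim v2 ->
9. deliver 2→0:  nop
10. deliver 1→2:  nop
11. timeout(2):  <2:back v3 ->
12. deliver 1→0:  nop

1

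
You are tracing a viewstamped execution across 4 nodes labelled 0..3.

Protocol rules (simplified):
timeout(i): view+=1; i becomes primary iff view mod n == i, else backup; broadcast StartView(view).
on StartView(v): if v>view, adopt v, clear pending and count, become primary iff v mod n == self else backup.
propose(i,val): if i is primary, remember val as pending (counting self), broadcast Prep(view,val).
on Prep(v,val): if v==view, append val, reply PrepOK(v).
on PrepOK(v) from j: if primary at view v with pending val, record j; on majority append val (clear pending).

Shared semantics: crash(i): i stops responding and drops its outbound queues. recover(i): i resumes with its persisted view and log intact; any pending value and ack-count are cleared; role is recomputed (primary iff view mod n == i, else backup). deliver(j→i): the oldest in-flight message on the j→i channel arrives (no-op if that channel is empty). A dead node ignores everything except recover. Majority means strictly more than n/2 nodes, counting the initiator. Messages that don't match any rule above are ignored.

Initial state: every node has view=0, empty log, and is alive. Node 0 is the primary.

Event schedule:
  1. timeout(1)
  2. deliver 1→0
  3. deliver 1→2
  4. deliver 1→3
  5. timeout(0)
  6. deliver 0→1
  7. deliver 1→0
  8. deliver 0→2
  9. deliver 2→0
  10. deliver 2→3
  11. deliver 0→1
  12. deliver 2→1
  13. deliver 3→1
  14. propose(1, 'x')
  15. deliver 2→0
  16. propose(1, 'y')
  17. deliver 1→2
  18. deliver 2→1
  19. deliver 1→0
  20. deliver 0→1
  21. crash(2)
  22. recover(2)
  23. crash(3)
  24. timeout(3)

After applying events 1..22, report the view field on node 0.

e1 timeout(1): 1[prim,v=1,-]
e2 deliver 1→0: 0[back,v=1,-]
e3 deliver 1→2: 2[back,v=1,-]
e4 deliver 1→3: 3[back,v=1,-]
e5 timeout(0): 0[back,v=2,-]
e6 deliver 0→1: 1[back,v=2,-]
e7 deliver 1→0: ·
e8 deliver 0→2: 2[prim,v=2,-]
e9 deliver 2→0: ·
e10 deliver 2→3: ·
e11 deliver 0→1: ·
e12 deliver 2→1: ·
e13 deliver 3→1: ·
e14 propose(1,'x'): ·
e15 deliver 2→0: ·
e16 propose(1,'y'): ·
e17 deliver 1→2: ·
e18 deliver 2→1: ·
e19 deliver 1→0: ·
e20 deliver 0→1: ·
e21 crash(2): 2[✗prim,v=2,-]
e22 recover(2): 2[prim,v=2,-]

2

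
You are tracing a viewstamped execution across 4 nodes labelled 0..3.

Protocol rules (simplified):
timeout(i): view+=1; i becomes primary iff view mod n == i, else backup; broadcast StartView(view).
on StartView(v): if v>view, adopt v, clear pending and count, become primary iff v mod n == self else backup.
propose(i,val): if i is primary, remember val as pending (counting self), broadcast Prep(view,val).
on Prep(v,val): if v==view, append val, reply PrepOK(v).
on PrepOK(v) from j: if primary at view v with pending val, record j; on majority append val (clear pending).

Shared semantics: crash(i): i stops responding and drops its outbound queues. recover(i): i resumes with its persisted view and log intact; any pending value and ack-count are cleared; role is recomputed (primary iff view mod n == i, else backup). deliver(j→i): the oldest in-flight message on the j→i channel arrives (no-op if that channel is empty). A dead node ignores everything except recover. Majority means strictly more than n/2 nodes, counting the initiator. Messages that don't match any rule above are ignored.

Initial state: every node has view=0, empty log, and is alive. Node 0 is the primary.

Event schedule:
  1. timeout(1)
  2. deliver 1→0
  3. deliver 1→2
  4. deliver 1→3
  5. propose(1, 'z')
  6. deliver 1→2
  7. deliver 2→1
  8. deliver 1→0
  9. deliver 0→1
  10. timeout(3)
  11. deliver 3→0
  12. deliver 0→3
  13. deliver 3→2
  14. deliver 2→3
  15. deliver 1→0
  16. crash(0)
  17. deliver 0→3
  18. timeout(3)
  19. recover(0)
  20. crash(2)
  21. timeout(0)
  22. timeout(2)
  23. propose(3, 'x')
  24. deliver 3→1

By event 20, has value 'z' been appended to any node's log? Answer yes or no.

after 1 — timeout(1): n1:prim/v1/[-]
after 2 — deliver 1→0: n0:back/v1/[-]
after 3 — deliver 1→2: n2:back/v1/[-]
after 4 — deliver 1→3: n3:back/v1/[-]
after 5 — propose(1,'z'): ·
after 6 — deliver 1→2: n2:back/v1/[z]
after 7 — deliver 2→1: ·
after 8 — deliver 1→0: n0:back/v1/[z]
after 9 — deliver 0→1: n1:prim/v1/[z]
after 10 — timeout(3): n3:back/v2/[-]
after 11 — deliver 3→0: n0:back/v2/[z]
after 12 — deliver 0→3: ·
after 13 — deliver 3→2: n2:prim/v2/[z]
after 14 — deliver 2→3: ·
after 15 — deliver 1→0: ·
after 16 — crash(0): n0:✗back/v2/[z]
after 17 — deliver 0→3: ·
after 18 — timeout(3): n3:prim/v3/[-]
after 19 — recover(0): n0:back/v2/[z]
after 20 — crash(2): n2:✗prim/v2/[z]

yes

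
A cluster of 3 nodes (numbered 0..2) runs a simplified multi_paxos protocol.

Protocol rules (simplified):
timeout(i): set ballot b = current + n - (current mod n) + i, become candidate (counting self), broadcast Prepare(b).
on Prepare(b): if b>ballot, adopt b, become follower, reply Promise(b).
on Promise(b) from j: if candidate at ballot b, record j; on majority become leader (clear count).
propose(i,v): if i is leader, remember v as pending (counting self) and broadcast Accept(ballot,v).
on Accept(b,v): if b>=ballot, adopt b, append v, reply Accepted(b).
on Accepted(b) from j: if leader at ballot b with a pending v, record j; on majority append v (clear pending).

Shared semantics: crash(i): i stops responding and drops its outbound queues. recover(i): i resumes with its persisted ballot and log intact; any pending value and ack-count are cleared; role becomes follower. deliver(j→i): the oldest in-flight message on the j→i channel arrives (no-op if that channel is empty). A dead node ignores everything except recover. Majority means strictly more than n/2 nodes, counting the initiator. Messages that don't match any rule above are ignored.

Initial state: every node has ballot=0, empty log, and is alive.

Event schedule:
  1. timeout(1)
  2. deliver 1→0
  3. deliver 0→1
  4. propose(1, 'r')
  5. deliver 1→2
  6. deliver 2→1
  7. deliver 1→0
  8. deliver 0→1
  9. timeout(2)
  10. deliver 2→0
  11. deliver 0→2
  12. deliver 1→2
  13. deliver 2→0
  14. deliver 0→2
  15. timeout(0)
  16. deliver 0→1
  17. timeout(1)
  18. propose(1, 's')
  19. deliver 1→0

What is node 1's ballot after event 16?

step 1 timeout(1): 1={cand,b=4,log=-}
step 2 deliver 1→0: 0={foll,b=4,log=-}
step 3 deliver 0→1: 1={lead,b=4,log=-}
step 4 propose(1,'r'): —
step 5 deliver 1→2: 2={foll,b=4,log=-}
step 6 deliver 2→1: —
step 7 deliver 1→0: 0={foll,b=4,log=r}
step 8 deliver 0→1: 1={lead,b=4,log=r}
step 9 timeout(2): 2={cand,b=8,log=-}
step 10 deliver 2→0: 0={foll,b=8,log=r}
step 11 deliver 0→2: 2={lead,b=8,log=-}
step 12 deliver 1→2: —
step 13 deliver 2→0: —
step 14 deliver 0→2: —
step 15 timeout(0): 0={cand,b=9,log=r}
step 16 deliver 0→1: 1={foll,b=9,log=r}

9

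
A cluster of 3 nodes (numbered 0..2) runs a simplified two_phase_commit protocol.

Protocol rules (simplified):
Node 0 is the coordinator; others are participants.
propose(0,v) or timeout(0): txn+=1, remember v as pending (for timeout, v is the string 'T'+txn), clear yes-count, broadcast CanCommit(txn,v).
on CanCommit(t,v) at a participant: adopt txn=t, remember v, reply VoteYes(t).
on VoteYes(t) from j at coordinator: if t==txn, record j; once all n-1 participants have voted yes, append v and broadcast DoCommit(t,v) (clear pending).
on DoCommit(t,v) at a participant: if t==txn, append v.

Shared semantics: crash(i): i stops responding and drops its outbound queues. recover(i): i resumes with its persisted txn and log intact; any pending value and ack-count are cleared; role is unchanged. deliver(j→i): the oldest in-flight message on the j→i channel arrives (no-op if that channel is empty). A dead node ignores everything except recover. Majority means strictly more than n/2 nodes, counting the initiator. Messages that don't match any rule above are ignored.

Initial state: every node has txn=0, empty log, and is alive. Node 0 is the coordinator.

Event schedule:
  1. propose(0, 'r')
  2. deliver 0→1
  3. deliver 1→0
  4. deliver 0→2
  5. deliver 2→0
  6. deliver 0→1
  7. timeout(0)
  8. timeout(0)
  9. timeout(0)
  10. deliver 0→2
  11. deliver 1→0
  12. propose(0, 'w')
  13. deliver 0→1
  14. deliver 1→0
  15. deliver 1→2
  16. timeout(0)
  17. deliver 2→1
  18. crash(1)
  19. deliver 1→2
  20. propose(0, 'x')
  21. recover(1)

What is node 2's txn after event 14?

1

1. propose(0,'r'):  <0:coor t1 ->
2. deliver 0→1:  <1:part t1 ->
3. deliver 1→0:  nop
4. deliver 0→2:  <2:part t1 ->
5. deliver 2→0:  <0:coor t1 r>
6. deliver 0→1:  <1:part t1 r>
7. timeout(0):  <0:coor t2 r>
8. timeout(0):  <0:coor t3 r>
9. timeout(0):  <0:coor t4 r>
10. deliver 0→2:  <2:part t1 r>
11. deliver 1→0:  nop
12. propose(0,'w'):  <0:coor t5 r>
13. deliver 0→1:  <1:part t2 r>
14. deliver 1→0:  nop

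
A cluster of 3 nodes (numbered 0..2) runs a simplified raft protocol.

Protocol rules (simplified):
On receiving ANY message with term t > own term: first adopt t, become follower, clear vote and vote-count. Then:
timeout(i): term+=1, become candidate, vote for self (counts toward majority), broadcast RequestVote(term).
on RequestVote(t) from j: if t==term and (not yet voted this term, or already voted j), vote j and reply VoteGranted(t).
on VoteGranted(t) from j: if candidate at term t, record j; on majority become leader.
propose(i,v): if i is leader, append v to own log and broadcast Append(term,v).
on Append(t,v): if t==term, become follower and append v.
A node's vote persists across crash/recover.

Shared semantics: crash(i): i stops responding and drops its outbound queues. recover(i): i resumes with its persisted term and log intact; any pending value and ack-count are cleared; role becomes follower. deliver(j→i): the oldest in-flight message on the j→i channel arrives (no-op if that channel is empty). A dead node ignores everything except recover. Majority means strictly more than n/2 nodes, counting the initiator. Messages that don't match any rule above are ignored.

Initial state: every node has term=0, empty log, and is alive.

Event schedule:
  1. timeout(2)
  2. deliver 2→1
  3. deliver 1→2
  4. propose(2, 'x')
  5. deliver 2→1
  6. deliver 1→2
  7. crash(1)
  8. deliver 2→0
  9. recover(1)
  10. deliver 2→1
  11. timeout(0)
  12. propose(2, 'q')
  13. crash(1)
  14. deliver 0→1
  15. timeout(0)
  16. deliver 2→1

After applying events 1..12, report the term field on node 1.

1

e1 timeout(2): 2[cand,t=1,-]
e2 deliver 2→1: 1[foll,t=1,-]
e3 deliver 1→2: 2[lead,t=1,-]
e4 propose(2,'x'): 2[lead,t=1,x]
e5 deliver 2→1: 1[foll,t=1,x]
e6 deliver 1→2: ·
e7 crash(1): 1[✗foll,t=1,x]
e8 deliver 2→0: 0[foll,t=1,-]
e9 recover(1): 1[foll,t=1,x]
e10 deliver 2→1: ·
e11 timeout(0): 0[cand,t=2,-]
e12 propose(2,'q'): 2[lead,t=1,x,q]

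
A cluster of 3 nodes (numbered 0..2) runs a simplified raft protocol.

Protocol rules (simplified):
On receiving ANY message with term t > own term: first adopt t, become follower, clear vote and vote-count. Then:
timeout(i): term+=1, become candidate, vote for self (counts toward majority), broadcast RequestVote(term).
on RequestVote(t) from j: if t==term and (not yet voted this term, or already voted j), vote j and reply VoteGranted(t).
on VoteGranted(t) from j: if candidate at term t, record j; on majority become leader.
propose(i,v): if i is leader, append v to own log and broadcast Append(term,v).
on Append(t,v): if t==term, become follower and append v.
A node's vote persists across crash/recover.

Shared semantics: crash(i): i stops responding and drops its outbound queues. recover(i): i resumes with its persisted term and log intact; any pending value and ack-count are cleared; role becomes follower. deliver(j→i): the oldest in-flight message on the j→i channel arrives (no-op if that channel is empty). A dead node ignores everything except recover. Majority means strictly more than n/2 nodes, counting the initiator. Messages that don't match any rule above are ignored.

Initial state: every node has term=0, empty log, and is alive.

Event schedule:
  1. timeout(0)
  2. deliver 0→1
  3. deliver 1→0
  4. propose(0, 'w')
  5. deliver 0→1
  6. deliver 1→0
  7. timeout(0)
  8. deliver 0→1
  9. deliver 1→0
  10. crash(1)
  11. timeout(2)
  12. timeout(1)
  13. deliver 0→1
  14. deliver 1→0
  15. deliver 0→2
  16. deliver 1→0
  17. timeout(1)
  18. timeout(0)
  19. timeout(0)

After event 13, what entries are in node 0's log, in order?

[1] timeout(0) → N0(cand t1 [-])
[2] deliver 0→1 → N1(foll t1 [-])
[3] deliver 1→0 → N0(lead t1 [-])
[4] propose(0,'w') → N0(lead t1 [w])
[5] deliver 0→1 → N1(foll t1 [w])
[6] deliver 1→0 → ∅
[7] timeout(0) → N0(cand t2 [w])
[8] deliver 0→1 → N1(foll t2 [w])
[9] deliver 1→0 → N0(lead t2 [w])
[10] crash(1) → N1(✗foll t2 [w])
[11] timeout(2) → N2(cand t1 [-])
[12] timeout(1) → ∅
[13] deliver 0→1 → ∅

w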